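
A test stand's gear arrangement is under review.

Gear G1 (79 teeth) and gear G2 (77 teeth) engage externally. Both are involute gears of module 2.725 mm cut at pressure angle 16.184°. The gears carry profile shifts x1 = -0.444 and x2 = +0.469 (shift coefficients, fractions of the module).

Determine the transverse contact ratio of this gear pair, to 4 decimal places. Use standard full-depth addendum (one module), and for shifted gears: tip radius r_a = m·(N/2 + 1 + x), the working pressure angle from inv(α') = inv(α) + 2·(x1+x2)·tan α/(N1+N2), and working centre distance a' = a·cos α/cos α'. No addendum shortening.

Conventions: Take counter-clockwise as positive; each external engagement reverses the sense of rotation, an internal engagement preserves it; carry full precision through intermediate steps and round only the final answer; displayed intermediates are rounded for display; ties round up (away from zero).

2.0591

single-mesh involute tooth geometry (79T engaging 77T at module 2.725)
base radii: r_b1 = 103.371993, r_b2 = 100.754981
tip radii: r_a1 = 109.152600, r_a2 = 108.915525
inv(α') = inv(16.184°) + 2·(-0.444+0.469)·tan α/(79+77) = 0.00785299  ⇒  α' = 16.24702°
a' = a·cos α / cos α' = 212.5500·cos 16.184°/cos 16.24702° = 212.617996
action lengths: √(r_a1²−r_b1²) = 35.050265, √(r_a2²−r_b2²) = 41.364543
base pitch p_b = π·m·cos α = 8.221587
CR = (35.050265 + 41.364543 − 212.617996·sin 16.24702°)/8.221587 = 2.059062
contact ratio ≈ 2.0591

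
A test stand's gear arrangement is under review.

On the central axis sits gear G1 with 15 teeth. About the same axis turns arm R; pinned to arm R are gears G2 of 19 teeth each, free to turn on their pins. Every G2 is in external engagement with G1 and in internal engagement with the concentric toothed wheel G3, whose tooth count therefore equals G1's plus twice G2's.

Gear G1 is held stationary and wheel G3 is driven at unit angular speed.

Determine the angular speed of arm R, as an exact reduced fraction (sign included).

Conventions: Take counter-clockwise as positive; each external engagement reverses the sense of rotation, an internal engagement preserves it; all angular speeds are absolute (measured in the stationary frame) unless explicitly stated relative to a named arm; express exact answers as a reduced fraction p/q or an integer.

53/68

topology: planetary set — G1 15T / G2 19T / G3 53T, arm = carrier (Willis)
ring teeth: 15 + 2·19 = 53
15(ω_sun−ω_arm) = −53(ω_ring−ω_arm),  ω_sun = 0, ω_ring = 1
15(0−ω_arm) = −53(1−ω_arm)  ⇒  68·ω_arm = 53  ⇒  ω_arm = 53/68
exact speed ratio = 53/68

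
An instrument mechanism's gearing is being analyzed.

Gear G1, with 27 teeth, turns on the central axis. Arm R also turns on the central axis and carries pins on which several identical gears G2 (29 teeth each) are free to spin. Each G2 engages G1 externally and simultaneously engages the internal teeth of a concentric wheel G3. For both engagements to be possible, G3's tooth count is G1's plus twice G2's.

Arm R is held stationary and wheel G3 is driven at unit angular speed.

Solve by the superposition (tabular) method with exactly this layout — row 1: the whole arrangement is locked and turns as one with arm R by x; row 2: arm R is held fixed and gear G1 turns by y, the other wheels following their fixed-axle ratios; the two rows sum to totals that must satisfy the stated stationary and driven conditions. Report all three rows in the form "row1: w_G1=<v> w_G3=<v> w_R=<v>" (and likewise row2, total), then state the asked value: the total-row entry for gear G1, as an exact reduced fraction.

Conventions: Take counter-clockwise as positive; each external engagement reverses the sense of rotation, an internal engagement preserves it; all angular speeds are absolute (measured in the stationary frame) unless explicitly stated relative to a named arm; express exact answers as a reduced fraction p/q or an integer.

class = planetary set [G3 = 27+2·29 = 85; Willis about the carrier]
row 1 — lock + rotate with arm: ω_sun = ω_ring = ω_arm = x
row 2 (arm held, sun turns y): ω_ring = −(27/85)·y, ω_arm = 0
boundary: total ω_arm = x = 0 and total ω_ring = x − (27/85)·y = 1  ⇒  y = -85/27, x = 0
row 2 ring = −(27/85)·(-85/27) = 1
totals (row 1 + row 2): sun 0 + (-85/27) = -85/27, ring 0 + 1 = 1, arm 0 + 0 = 0
asked cell (total, sun) = -85/27

row1: w_G1=0 w_G3=0 w_R=0
row2: w_G1=-85/27 w_G3=1 w_R=0
total: w_G1=-85/27 w_G3=1 w_R=0
asked value: -85/27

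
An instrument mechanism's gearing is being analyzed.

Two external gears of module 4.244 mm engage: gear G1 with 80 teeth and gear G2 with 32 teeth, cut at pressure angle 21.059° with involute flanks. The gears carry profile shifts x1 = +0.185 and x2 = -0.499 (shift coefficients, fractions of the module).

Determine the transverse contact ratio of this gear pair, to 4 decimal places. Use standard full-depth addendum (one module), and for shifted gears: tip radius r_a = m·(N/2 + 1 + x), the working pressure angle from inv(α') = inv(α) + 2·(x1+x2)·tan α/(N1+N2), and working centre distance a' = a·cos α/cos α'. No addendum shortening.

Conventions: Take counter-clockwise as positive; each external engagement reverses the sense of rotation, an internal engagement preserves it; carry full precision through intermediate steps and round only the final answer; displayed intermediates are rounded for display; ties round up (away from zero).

1.7777

topology: single-mesh involute geometry — m = 4.244, 80T/32T pair
base radii: r_b1 = 158.421883, r_b2 = 63.368753
tip radii: r_a1 = 174.789140, r_a2 = 70.030244
inv(α') = inv(21.059°) + 2·(+0.185-0.499)·tan α/(80+32) = 0.01533809  ⇒  α' = 20.18570°
a' = a·cos α / cos α' = 237.6640·cos 21.059°/cos 20.18570° = 236.304661
action lengths: √(r_a1²−r_b1²) = 73.849512, √(r_a2²−r_b2²) = 29.810001
base pitch p_b = π·m·cos α = 12.442426
CR = (73.849512 + 29.810001 − 236.304661·sin 20.18570°)/12.442426 = 1.777732
contact ratio ≈ 1.7777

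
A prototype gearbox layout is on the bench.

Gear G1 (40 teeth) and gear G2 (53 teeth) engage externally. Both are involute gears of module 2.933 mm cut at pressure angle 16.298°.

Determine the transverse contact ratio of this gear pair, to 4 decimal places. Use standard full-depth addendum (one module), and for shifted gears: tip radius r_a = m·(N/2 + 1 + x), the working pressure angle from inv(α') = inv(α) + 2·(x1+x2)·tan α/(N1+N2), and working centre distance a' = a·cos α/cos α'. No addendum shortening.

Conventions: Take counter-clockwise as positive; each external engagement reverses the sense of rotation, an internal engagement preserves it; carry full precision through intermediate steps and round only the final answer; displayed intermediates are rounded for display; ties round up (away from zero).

1.9634

topology: single-mesh involute geometry — m = 2.933, 40T/53T pair
base radii: r_b1 = 56.302753, r_b2 = 74.601148
tip radii: r_a1 = 61.593000, r_a2 = 80.657500
no profile shift: α' = α, a' = a
action lengths: √(r_a1²−r_b1²) = 24.973939, √(r_a2²−r_b2²) = 30.664329
base pitch p_b = π·m·cos α = 8.844016
CR = (24.973939 + 30.664329 − 136.384500·sin 16.29800°)/8.844016 = 1.963390
contact ratio ≈ 1.9634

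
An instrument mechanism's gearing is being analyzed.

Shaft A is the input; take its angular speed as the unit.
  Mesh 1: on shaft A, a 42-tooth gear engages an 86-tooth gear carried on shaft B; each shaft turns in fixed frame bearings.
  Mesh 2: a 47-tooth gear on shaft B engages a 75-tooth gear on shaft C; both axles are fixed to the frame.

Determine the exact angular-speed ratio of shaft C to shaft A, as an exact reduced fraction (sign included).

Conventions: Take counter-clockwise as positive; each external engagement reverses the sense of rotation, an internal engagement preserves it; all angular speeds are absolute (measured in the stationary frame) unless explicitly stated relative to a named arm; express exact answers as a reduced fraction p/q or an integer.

329/1075

class = fixed-axis compound train [2 meshes; 2 ratios multiply, 2 sense flips]
mesh 1 [42T→86T]: running ratio 21/43, sense −
mesh 2 [47T→75T]: running ratio 329/1075, sense +
ω_out/ω_in = 329/1075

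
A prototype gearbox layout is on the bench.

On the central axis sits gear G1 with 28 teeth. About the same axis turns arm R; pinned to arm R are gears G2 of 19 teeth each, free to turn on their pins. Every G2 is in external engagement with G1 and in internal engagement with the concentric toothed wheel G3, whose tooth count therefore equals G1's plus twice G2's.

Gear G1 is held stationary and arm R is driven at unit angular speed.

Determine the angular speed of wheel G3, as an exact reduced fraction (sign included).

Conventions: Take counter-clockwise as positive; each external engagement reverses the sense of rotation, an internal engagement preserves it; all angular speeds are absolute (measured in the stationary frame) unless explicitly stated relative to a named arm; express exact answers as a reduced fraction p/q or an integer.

class = planetary set [G3 = 28+2·19 = 66; Willis about the carrier]
ring teeth: 28 + 2·19 = 66
28(ω_sun−ω_arm) = −66(ω_ring−ω_arm),  ω_sun = 0, ω_arm = 1
ω_ring = 1 − (28/66)(0−1) = 47/33
exact speed ratio = 47/33

47/33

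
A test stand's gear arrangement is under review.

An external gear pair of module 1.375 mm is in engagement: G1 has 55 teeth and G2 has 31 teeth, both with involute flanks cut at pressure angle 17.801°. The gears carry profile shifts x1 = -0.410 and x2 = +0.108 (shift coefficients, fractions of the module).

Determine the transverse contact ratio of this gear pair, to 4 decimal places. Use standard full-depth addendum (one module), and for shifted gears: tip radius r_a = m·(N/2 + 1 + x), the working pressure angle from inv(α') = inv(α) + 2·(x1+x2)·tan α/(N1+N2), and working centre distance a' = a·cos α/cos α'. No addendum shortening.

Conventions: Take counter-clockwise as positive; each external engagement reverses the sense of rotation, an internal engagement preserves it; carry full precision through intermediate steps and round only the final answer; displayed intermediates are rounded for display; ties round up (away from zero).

class = single-mesh tooth geometry [involute pair 55T × 31T, m = 1.375]
base radii: r_b1 = 36.002191, r_b2 = 20.292144
tip radii: r_a1 = 38.623750, r_a2 = 22.836000
inv(α') = inv(17.801°) + 2·(-0.410+0.108)·tan α/(55+31) = 0.00814301  ⇒  α' = 16.44025°
a' = a·cos α / cos α' = 59.1250·cos 17.801°/cos 16.44025° = 58.694016
action lengths: √(r_a1²−r_b1²) = 13.987005, √(r_a2²−r_b2²) = 10.474340
base pitch p_b = π·m·cos α = 4.112881
CR = (13.987005 + 10.474340 − 58.694016·sin 16.44025°)/4.112881 = 1.908649
contact ratio ≈ 1.9086

1.9086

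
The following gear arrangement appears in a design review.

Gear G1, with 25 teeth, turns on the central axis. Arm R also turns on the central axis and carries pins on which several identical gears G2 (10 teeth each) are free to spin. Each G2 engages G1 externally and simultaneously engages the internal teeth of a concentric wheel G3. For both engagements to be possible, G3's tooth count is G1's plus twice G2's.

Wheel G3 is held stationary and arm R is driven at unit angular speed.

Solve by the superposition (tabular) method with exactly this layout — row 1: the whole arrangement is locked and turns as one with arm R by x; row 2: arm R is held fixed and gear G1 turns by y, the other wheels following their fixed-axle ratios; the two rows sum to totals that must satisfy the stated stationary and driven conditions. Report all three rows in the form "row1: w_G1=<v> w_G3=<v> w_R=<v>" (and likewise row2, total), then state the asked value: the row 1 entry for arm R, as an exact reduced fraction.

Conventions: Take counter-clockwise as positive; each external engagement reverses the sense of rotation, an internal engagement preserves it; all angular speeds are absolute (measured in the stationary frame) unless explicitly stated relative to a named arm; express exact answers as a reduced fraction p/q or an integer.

recognized (axles ride arm R): planetary set, 25/10/45 teeth
row 1 (train locked, turned with arm): all members turn x
superposition row 2 [arm held]: sun y, ring −(25/45)·y, arm 0
boundary: total ω_ring = x − (25/45)·y = 0 and total ω_arm = x = 1  ⇒  y = 9/5, x = 1
row 2 ring = −(25/45)·9/5 = -1
totals (row 1 + row 2): sun 1 + 9/5 = 14/5, ring 1 + (-1) = 0, arm 1 + 0 = 1
asked cell (row1, arm) = 1

row1: w_G1=1 w_G3=1 w_R=1
row2: w_G1=9/5 w_G3=-1 w_R=0
total: w_G1=14/5 w_G3=0 w_R=1
asked value: 1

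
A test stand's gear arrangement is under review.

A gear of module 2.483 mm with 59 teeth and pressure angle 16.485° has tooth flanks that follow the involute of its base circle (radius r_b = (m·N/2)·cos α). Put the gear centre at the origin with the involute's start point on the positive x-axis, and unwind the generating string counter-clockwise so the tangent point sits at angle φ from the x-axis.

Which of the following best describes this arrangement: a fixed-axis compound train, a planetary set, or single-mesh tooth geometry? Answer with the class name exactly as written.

topology: single-mesh involute geometry — m = 2.483, N = 59
classification: single-mesh tooth geometry

single-mesh tooth geometry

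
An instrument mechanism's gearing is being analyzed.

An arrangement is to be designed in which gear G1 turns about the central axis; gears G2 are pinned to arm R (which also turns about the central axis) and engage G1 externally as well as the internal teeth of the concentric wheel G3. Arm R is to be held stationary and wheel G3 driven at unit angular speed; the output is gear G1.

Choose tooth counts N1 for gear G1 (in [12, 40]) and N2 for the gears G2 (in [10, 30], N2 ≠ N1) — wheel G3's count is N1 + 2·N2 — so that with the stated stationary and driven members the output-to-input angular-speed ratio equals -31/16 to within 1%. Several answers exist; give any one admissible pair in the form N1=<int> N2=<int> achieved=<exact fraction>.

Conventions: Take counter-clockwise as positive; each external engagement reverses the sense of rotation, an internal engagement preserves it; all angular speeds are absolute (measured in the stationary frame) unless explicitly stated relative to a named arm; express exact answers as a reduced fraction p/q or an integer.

design class (target -31/16): planetary set
Willis with ω_arm = 0: ω_sun/ω_ring = −N3/N1; set equal to -31/16  ⇒  N3/N1 = −(-31/16) = 31/16
N3 = N1 + 2·N2  ⇒  N2/N1 = (N3/N1 − 1)/2 = (31/16 − 1)/2 = 15/32
smallest multiple with N1 ≥ 12 and N2 ≥ 10: k = 1  ⇒  N1 = 1·32 = 32, N2 = 1·15 = 15 (N1 ≤ 40, N2 ≤ 30, N2 ≠ N1 ✓), N3 = 32 + 2·15 = 62
check: −N3/N1 with N1 = 32, N3 = 62 gives -31/16; |achieved − target| = 0 ≤ 31/1600 ✓

N1=32 N2=15 achieved=-31/16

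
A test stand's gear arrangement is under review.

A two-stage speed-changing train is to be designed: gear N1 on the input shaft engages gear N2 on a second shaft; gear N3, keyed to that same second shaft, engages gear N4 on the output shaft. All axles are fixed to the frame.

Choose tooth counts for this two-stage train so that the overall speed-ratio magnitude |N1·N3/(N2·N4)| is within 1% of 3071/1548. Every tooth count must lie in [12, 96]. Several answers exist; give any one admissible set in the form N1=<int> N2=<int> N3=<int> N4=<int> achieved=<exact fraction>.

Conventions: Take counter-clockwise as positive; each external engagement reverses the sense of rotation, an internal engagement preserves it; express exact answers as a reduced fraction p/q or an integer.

design class (target 3071/1548): fixed-axis compound train
target = 3071/1548 in lowest terms: an exact hit needs N1·N3 = k·3071 and N2·N4 = k·1548 for one integer k, every count in [12, 96]; additionally prefer no 1:1 stage (N1 ≠ N2, N3 ≠ N4)
k = 1: N1·N3 = 3071 = 37·83, N2·N4 = 1548 = 18·86
achieved = 37·83/(18·86) = 3071/1548; |achieved − target| = 0 ≤ 3071/154800 ✓

N1=37 N2=18 N3=83 N4=86 achieved=3071/1548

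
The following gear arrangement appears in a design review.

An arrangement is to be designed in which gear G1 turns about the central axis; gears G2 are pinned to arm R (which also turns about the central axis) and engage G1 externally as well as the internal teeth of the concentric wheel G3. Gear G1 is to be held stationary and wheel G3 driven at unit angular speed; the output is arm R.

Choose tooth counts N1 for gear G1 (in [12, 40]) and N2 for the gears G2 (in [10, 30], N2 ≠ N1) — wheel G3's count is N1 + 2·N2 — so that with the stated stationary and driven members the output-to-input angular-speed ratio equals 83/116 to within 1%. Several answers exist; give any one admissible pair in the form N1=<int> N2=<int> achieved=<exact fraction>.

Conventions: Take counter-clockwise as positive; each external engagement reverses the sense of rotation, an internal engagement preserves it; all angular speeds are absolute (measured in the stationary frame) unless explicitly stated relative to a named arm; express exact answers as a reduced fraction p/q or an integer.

N1=33 N2=25 achieved=83/116

class = planetary set [ratio 83/116 wanted; Willis about the carrier]
Willis with ω_sun = 0: ω_arm/ω_ring = N3/(N1+N3); set equal to 83/116  ⇒  N3/N1 = (83/116)/(1 − 83/116) = 83/33
N3 = N1 + 2·N2  ⇒  N2/N1 = (N3/N1 − 1)/2 = (83/33 − 1)/2 = 25/33
smallest multiple with N1 ≥ 12 and N2 ≥ 10: k = 1  ⇒  N1 = 1·33 = 33, N2 = 1·25 = 25 (N1 ≤ 40, N2 ≤ 30, N2 ≠ N1 ✓), N3 = 33 + 2·25 = 83
check: N3/(N1+N3) with N1 = 33, N3 = 83 gives 83/116; |achieved − target| = 0 ≤ 83/11600 ✓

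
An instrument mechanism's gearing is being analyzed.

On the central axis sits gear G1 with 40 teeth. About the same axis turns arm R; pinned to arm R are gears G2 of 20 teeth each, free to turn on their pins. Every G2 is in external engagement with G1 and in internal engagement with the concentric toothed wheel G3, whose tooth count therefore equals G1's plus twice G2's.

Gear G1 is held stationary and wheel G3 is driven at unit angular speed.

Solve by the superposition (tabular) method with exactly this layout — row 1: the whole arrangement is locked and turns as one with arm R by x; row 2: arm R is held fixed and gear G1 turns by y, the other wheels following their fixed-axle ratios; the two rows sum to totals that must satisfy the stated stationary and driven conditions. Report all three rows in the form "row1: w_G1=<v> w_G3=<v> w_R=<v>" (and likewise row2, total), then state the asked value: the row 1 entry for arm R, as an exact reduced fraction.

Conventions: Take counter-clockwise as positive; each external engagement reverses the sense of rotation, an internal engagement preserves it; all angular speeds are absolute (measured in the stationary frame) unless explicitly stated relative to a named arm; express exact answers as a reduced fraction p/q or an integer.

row1: w_G1=2/3 w_G3=2/3 w_R=2/3
row2: w_G1=-2/3 w_G3=1/3 w_R=0
total: w_G1=0 w_G3=1 w_R=2/3
asked value: 2/3

planetary set (40T centre, 20T on arm, 80T internal) — Willis relation
row 1 (train locked, turned with arm): all members turn x
superposition row 2 [arm held]: sun y, ring −(40/80)·y, arm 0
boundary: total ω_sun = x + y = 0 and total ω_ring = x − (40/80)·y = 1  ⇒  y = -2/3, x = 2/3
row 2 ring = −(40/80)·(-2/3) = 1/3
totals (row 1 + row 2): sun 2/3 + (-2/3) = 0, ring 2/3 + 1/3 = 1, arm 2/3 + 0 = 2/3
asked cell (row1, arm) = 2/3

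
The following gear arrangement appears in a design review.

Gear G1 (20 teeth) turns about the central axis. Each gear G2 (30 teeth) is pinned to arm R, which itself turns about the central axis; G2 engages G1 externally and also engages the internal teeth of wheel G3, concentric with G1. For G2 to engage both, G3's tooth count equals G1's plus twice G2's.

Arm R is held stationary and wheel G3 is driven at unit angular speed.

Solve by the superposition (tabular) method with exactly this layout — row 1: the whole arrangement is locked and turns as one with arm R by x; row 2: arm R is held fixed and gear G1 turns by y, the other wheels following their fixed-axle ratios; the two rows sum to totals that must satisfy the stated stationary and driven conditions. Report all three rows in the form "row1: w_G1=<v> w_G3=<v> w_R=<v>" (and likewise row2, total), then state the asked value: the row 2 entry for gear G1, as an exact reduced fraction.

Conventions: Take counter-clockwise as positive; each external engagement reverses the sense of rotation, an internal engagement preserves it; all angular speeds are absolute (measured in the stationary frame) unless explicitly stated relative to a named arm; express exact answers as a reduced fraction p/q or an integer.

row1: w_G1=0 w_G3=0 w_R=0
row2: w_G1=-4 w_G3=1 w_R=0
total: w_G1=-4 w_G3=1 w_R=0
asked value: -4

planetary set (20T centre, 30T on arm, 80T internal) — Willis relation
row 1: whole set turns with the arm by x
superposition row 2 [arm held]: sun y, ring −(20/80)·y, arm 0
boundary: total ω_arm = x = 0 and total ω_ring = x − (20/80)·y = 1  ⇒  y = -4, x = 0
row 2 ring = −(20/80)·(-4) = 1
totals (row 1 + row 2): sun 0 + (-4) = -4, ring 0 + 1 = 1, arm 0 + 0 = 0
asked cell (row2, sun) = -4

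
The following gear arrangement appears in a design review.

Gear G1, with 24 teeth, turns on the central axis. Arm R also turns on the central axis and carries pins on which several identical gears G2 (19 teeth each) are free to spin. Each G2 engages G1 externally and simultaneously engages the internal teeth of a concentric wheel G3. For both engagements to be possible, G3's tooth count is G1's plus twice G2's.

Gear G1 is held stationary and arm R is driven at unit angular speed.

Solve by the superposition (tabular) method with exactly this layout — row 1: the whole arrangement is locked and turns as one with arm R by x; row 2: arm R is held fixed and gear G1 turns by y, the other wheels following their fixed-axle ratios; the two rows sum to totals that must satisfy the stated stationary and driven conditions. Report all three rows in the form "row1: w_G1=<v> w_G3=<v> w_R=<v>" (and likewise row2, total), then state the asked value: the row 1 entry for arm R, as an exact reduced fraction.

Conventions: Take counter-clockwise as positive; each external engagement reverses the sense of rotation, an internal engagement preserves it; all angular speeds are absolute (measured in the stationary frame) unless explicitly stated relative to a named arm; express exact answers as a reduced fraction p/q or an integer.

row1: w_G1=1 w_G3=1 w_R=1
row2: w_G1=-1 w_G3=12/31 w_R=0
total: w_G1=0 w_G3=43/31 w_R=1
asked value: 1

planetary set (24T centre, 19T on arm, 62T internal) — Willis relation
row 1 — lock + rotate with arm: ω_sun = ω_ring = ω_arm = x
row 2: sun turns y, ring = −(24/62)·y, arm 0
boundary: total ω_sun = x + y = 0 and total ω_arm = x = 1  ⇒  y = -1, x = 1
row 2 ring = −(24/62)·(-1) = 12/31
totals (row 1 + row 2): sun 1 + (-1) = 0, ring 1 + 12/31 = 43/31, arm 1 + 0 = 1
asked cell (row1, arm) = 1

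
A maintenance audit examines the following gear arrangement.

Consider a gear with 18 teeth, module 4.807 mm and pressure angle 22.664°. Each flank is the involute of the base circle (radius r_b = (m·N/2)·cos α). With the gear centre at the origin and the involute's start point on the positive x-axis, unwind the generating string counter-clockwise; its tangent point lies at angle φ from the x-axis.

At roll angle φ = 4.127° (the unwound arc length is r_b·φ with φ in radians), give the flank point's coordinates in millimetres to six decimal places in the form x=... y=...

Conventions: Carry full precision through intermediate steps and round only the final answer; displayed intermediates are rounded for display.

class = single-mesh tooth geometry [base-circle involute, m = 4.807, 18T]
pitch radius r_p = m·N/2 = 4.807·18/2 = 43.263000
base radius r_b = r_p·cos α = 43.263000·cos 22.664° = 39.922248
roll angle φ = 4.127° = 0.07202974 rad
x = r_b·(cos φ + φ·sin φ) = 40.025677
y = r_b·(sin φ − φ·cos φ) = 0.004971

x=40.025677 y=0.004971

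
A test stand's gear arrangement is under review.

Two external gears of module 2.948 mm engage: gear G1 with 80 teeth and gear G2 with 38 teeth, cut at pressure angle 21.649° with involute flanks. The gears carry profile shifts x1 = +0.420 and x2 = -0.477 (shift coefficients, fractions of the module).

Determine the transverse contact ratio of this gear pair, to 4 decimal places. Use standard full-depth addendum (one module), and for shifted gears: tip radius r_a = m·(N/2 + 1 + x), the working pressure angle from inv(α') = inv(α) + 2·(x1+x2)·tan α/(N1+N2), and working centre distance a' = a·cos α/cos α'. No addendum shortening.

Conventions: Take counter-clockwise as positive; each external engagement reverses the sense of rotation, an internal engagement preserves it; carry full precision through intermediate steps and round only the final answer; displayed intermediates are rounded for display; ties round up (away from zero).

1.7025

single-mesh involute tooth geometry (80T engaging 38T at module 2.948)
base radii: r_b1 = 109.602079, r_b2 = 52.060988
tip radii: r_a1 = 122.106160, r_a2 = 57.553804
inv(α') = inv(21.649°) + 2·(+0.420-0.477)·tan α/(80+38) = 0.01868782  ⇒  α' = 21.50854°
a' = a·cos α / cos α' = 173.9320·cos 21.649°/cos 21.50854° = 173.763444
action lengths: √(r_a1²−r_b1²) = 53.826560, √(r_a2²−r_b2²) = 24.537602
base pitch p_b = π·m·cos α = 8.608127
CR = (53.826560 + 24.537602 − 173.763444·sin 21.50854°)/8.608127 = 1.702525
contact ratio ≈ 1.7025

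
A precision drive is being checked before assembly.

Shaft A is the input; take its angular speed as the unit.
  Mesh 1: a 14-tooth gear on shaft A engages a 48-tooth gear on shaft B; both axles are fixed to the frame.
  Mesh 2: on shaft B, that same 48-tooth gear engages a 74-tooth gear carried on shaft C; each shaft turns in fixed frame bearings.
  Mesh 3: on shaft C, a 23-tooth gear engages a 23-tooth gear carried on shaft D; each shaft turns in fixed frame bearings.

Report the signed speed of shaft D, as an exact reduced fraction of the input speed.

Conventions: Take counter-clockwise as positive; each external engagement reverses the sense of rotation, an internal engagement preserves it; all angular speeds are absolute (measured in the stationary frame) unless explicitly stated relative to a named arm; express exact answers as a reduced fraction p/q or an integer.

3-mesh fixed-axis compound train (all bearings frame-fixed)
mesh 1 [14T→48T]: |ω|/ω_in = 1×14/48 = 7/24, sense flips to −
mesh 2 [48T→74T]: |ω|/ω_in = (7/24)×48/74 = 7/37, sense flips to +
mesh 3 [23T→23T]: |ω|/ω_in = (7/37)×23/23 = 7/37, sense flips to −
signed output speed (× input speed) = -7/37

-7/37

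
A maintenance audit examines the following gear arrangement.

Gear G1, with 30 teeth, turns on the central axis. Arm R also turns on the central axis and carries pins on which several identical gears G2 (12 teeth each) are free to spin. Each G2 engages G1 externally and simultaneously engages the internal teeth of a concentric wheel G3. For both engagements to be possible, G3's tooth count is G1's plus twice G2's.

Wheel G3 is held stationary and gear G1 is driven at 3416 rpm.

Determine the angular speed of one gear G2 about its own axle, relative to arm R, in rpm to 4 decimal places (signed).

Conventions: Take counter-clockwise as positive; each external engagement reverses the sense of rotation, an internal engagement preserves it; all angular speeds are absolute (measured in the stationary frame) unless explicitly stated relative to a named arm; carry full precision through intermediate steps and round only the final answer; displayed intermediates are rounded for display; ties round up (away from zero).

-5490.0000 rpm

topology: planetary set — G1 30T / G2 12T / G3 54T, arm = carrier (Willis)
normalise by the input: solve with ω_sun = 1, then scale by 3416 rpm
ring teeth: 30 + 2·12 = 54
30(ω_sun−ω_arm) = −54(ω_ring−ω_arm),  ω_ring = 0, ω_sun = 1
30(1−ω_arm) = −54(0−ω_arm)  ⇒  84·ω_arm = 30  ⇒  ω_arm = 5/14
sun–planet mesh: 30·(1−5/14) = −12·(ω_p−ω_arm)  ⇒  ω_p−ω_arm = -45/28
scale: ω_p−ω_arm = -45/28 × 3416 rpm = -5490.0000 rpm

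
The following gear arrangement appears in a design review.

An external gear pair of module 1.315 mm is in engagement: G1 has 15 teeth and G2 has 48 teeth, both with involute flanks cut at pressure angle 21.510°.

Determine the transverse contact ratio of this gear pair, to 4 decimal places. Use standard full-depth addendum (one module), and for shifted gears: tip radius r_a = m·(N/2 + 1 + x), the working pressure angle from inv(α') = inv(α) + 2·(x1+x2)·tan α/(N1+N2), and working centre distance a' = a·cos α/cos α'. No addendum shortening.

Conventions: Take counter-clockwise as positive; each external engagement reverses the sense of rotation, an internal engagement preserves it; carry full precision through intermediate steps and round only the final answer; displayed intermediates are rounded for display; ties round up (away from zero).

1.5563

single-mesh involute tooth geometry (15T engaging 48T at module 1.315)
base radii: r_b1 = 9.175612, r_b2 = 29.361959
tip radii: r_a1 = 11.177500, r_a2 = 32.875000
no profile shift: α' = α, a' = a
action lengths: √(r_a1²−r_b1²) = 6.383153, √(r_a2²−r_b2²) = 14.786513
base pitch p_b = π·m·cos α = 3.843471
CR = (6.383153 + 14.786513 − 41.422500·sin 21.51000°)/3.843471 = 1.556287
contact ratio ≈ 1.5563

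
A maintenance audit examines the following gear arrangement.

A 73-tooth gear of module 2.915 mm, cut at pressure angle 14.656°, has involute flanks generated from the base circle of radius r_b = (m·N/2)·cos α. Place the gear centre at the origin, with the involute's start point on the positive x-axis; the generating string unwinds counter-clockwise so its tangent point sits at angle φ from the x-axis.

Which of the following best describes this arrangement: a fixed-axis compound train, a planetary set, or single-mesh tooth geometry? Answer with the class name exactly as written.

single-mesh tooth geometry

recognized (one wheel, involute flank): single-mesh tooth geometry, m = 2.915, N = 73
classification: single-mesh tooth geometry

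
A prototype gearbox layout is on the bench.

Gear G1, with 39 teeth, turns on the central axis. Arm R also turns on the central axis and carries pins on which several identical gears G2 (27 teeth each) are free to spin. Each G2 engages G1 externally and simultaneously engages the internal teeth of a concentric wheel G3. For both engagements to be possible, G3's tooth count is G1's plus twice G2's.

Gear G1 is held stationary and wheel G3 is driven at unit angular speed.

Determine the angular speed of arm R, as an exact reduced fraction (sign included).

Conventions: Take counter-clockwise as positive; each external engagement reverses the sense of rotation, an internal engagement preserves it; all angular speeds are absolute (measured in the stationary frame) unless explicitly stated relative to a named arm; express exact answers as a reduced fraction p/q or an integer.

31/44

planetary set (39T centre, 27T on arm, 93T internal) — Willis relation
ring teeth: 39 + 2·27 = 93
39(ω_sun−ω_arm) = −93(ω_ring−ω_arm),  ω_sun = 0, ω_ring = 1
39(0−ω_arm) = −93(1−ω_arm)  ⇒  132·ω_arm = 93  ⇒  ω_arm = 31/44
exact speed ratio = 31/44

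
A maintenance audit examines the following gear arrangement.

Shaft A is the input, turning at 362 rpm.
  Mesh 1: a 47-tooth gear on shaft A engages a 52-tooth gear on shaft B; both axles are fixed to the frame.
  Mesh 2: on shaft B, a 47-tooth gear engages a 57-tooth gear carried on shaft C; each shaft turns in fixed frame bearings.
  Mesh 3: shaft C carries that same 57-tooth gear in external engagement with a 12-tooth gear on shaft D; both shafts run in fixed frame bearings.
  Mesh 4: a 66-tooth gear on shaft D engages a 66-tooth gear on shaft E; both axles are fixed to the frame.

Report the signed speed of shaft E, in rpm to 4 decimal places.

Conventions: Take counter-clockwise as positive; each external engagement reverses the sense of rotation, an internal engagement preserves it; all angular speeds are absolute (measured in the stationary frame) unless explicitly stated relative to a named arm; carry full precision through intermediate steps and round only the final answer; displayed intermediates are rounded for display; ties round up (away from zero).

class = fixed-axis compound train [4 meshes; 4 ratios multiply, 4 sense flips]
mesh 1 [47T→52T]: ω = 362.0000×47/52 = 327.1923 rpm, sense flips to −
mesh 2 [47T→57T]: ω = 327.1923×47/57 = 269.7901 rpm, sense flips to +
mesh 3 [57T→12T]: ω = 269.7901×57/12 = 1281.5032 rpm, sense flips to −
mesh 4 [66T→66T]: ω = 1281.5032×66/66 = 1281.5032 rpm, sense flips to +
signed output speed = +1281.5032 rpm

+1281.5032 rpm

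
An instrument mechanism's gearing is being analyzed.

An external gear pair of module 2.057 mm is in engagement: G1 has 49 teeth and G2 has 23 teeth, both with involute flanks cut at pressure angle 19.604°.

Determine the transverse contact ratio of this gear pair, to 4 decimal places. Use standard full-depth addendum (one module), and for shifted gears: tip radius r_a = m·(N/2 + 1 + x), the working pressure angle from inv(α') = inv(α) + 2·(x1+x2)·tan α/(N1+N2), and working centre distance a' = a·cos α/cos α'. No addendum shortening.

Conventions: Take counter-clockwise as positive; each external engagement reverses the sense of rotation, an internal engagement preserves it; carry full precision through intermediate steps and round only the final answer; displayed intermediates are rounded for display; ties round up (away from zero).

recognized (one external pair, fixed centres): single-mesh tooth geometry, m = 2.057, N1 = 49, N2 = 23
base radii: r_b1 = 47.475218, r_b2 = 22.284286
tip radii: r_a1 = 52.453500, r_a2 = 25.712500
no profile shift: α' = α, a' = a
action lengths: √(r_a1²−r_b1²) = 22.304110, √(r_a2²−r_b2²) = 12.827441
base pitch p_b = π·m·cos α = 6.087665
CR = (22.304110 + 12.827441 − 74.052000·sin 19.60400°)/6.087665 = 1.689617
contact ratio ≈ 1.6896

1.6896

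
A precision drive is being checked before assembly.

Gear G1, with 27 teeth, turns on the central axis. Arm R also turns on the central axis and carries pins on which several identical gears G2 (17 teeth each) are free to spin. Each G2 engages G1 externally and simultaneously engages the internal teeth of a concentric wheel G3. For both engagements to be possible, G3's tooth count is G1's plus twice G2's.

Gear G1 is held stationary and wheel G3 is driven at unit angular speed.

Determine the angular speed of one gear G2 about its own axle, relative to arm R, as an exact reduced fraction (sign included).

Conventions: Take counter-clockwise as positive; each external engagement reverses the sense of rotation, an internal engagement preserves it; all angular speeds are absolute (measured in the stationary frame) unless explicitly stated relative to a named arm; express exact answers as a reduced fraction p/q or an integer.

topology: planetary set — G1 27T / G2 17T / G3 61T, arm = carrier (Willis)
ring teeth: 27 + 2·17 = 61
27(ω_sun−ω_arm) = −61(ω_ring−ω_arm),  ω_sun = 0, ω_ring = 1
27(0−ω_arm) = −61(1−ω_arm)  ⇒  88·ω_arm = 61  ⇒  ω_arm = 61/88
sun–planet mesh: 27·(0−61/88) = −17·(ω_p−ω_arm)  ⇒  ω_p−ω_arm = 1647/1496
exact speed ratio = 1647/1496

1647/1496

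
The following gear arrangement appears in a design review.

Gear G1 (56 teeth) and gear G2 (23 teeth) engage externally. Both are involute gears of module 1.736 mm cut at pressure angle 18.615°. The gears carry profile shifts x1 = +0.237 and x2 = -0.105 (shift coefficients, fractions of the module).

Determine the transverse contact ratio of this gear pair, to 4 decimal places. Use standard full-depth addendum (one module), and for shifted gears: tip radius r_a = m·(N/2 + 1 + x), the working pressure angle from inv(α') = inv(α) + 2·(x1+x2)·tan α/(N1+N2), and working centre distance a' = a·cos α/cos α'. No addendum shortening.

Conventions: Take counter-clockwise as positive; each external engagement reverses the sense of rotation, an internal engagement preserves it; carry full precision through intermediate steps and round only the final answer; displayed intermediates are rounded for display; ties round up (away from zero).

single-mesh involute tooth geometry (56T engaging 23T at module 1.736)
base radii: r_b1 = 46.065066, r_b2 = 18.919581
tip radii: r_a1 = 50.755432, r_a2 = 21.517720
inv(α') = inv(18.615°) + 2·(+0.237-0.105)·tan α/(56+23) = 0.01306122  ⇒  α' = 19.16572°
a' = a·cos α / cos α' = 68.5720·cos 18.615°/cos 19.16572° = 68.797914
action lengths: √(r_a1²−r_b1²) = 21.310175, √(r_a2²−r_b2²) = 10.249963
base pitch p_b = π·m·cos α = 5.168488
CR = (21.310175 + 10.249963 − 68.797914·sin 19.16572°)/5.168488 = 1.736227
contact ratio ≈ 1.7362

1.7362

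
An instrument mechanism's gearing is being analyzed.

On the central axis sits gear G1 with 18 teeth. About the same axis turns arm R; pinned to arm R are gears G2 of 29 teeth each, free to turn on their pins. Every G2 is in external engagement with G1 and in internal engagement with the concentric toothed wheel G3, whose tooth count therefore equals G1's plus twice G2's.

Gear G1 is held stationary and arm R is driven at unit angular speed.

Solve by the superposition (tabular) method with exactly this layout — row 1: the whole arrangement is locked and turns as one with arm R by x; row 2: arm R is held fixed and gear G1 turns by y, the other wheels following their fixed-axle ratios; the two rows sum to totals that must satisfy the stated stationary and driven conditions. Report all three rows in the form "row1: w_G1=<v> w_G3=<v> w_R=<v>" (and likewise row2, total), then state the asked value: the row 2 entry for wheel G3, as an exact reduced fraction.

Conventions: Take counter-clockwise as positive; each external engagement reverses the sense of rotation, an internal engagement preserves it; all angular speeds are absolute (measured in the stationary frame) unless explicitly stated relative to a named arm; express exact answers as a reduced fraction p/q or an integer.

row1: w_G1=1 w_G3=1 w_R=1
row2: w_G1=-1 w_G3=9/38 w_R=0
total: w_G1=0 w_G3=47/38 w_R=1
asked value: 9/38

topology: planetary set — G1 18T / G2 29T / G3 76T, arm = carrier (Willis)
row 1 — lock + rotate with arm: ω_sun = ω_ring = ω_arm = x
row 2 (arm held, sun turns y): ω_ring = −(18/76)·y, ω_arm = 0
boundary: total ω_sun = x + y = 0 and total ω_arm = x = 1  ⇒  y = -1, x = 1
row 2 ring = −(18/76)·(-1) = 9/38
totals (row 1 + row 2): sun 1 + (-1) = 0, ring 1 + 9/38 = 47/38, arm 1 + 0 = 1
asked cell (row2, ring) = 9/38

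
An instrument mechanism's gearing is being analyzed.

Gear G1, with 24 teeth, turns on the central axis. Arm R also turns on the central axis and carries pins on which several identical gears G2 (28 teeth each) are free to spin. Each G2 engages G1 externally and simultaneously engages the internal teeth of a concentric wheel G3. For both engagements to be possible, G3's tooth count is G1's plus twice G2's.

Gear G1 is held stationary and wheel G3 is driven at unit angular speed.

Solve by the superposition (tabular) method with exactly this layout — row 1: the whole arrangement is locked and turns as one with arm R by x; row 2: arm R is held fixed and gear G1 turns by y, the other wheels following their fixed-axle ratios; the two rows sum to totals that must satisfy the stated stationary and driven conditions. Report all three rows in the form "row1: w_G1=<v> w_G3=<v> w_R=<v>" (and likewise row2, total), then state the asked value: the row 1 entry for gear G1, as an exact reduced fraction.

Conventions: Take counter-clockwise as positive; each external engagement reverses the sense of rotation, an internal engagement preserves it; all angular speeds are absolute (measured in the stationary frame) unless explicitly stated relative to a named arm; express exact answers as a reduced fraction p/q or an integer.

row1: w_G1=10/13 w_G3=10/13 w_R=10/13
row2: w_G1=-10/13 w_G3=3/13 w_R=0
total: w_G1=0 w_G3=1 w_R=10/13
asked value: 10/13

recognized (axles ride arm R): planetary set, 24/28/80 teeth
row 1 (train locked, turned with arm): all members turn x
row 2: sun turns y, ring = −(24/80)·y, arm 0
boundary: total ω_sun = x + y = 0 and total ω_ring = x − (24/80)·y = 1  ⇒  y = -10/13, x = 10/13
row 2 ring = −(24/80)·(-10/13) = 3/13
totals (row 1 + row 2): sun 10/13 + (-10/13) = 0, ring 10/13 + 3/13 = 1, arm 10/13 + 0 = 10/13
asked cell (row1, sun) = 10/13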